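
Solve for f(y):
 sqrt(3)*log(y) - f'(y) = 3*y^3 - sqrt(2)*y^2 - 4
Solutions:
 f(y) = C1 - 3*y^4/4 + sqrt(2)*y^3/3 + sqrt(3)*y*log(y) - sqrt(3)*y + 4*y


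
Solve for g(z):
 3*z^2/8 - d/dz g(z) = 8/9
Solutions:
 g(z) = C1 + z^3/8 - 8*z/9


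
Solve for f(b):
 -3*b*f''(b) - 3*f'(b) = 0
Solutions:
 f(b) = C1 + C2*log(b)


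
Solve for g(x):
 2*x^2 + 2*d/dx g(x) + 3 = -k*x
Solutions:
 g(x) = C1 - k*x^2/4 - x^3/3 - 3*x/2


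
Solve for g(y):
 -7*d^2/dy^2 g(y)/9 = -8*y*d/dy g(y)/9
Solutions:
 g(y) = C1 + C2*erfi(2*sqrt(7)*y/7)


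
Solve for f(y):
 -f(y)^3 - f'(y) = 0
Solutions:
 f(y) = -sqrt(2)*sqrt(-1/(C1 - y))/2
 f(y) = sqrt(2)*sqrt(-1/(C1 - y))/2


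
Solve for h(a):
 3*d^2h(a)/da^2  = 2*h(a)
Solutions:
 h(a) = C1*exp(-sqrt(6)*a/3) + C2*exp(sqrt(6)*a/3)


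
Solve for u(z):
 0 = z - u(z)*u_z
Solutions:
 u(z) = -sqrt(C1 + z^2)
 u(z) = sqrt(C1 + z^2)


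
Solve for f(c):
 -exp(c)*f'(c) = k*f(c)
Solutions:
 f(c) = C1*exp(k*exp(-c))


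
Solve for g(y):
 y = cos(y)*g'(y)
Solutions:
 g(y) = C1 + Integral(y/cos(y), y)


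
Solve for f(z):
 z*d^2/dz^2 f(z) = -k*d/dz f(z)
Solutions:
 f(z) = C1 + z^(1 - re(k))*(C2*sin(log(z)*Abs(im(k))) + C3*cos(log(z)*im(k)))


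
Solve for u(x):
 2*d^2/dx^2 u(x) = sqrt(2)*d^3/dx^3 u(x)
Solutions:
 u(x) = C1 + C2*x + C3*exp(sqrt(2)*x)


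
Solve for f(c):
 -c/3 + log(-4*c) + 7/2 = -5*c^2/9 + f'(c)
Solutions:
 f(c) = C1 + 5*c^3/27 - c^2/6 + c*log(-c) + c*(2*log(2) + 5/2)


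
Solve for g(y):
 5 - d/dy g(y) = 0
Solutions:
 g(y) = C1 + 5*y


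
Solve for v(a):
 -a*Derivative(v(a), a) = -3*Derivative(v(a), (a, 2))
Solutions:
 v(a) = C1 + C2*erfi(sqrt(6)*a/6)


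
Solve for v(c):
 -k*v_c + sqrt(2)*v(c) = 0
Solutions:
 v(c) = C1*exp(sqrt(2)*c/k)


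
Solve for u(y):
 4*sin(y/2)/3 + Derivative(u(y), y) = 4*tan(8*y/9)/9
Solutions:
 u(y) = C1 - log(cos(8*y/9))/2 + 8*cos(y/2)/3


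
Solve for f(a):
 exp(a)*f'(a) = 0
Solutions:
 f(a) = C1


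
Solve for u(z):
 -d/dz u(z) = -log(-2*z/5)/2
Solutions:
 u(z) = C1 + z*log(-z)/2 + z*(-log(5) - 1 + log(2))/2


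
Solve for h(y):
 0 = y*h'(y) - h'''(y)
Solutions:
 h(y) = C1 + Integral(C2*airyai(y) + C3*airybi(y), y)


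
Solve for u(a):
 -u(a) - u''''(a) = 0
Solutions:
 u(a) = (C1*sin(sqrt(2)*a/2) + C2*cos(sqrt(2)*a/2))*exp(-sqrt(2)*a/2) + (C3*sin(sqrt(2)*a/2) + C4*cos(sqrt(2)*a/2))*exp(sqrt(2)*a/2)


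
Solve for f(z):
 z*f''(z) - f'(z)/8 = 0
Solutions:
 f(z) = C1 + C2*z^(9/8)


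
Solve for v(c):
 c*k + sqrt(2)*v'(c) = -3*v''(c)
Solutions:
 v(c) = C1 + C2*exp(-sqrt(2)*c/3) - sqrt(2)*c^2*k/4 + 3*c*k/2


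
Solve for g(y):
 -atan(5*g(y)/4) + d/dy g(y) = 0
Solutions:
 Integral(1/atan(5*_y/4), (_y, g(y))) = C1 + y


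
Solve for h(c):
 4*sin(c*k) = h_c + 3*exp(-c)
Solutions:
 h(c) = C1 + 3*exp(-c) - 4*cos(c*k)/k


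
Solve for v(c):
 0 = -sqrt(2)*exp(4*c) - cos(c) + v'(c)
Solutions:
 v(c) = C1 + sqrt(2)*exp(4*c)/4 + sin(c)


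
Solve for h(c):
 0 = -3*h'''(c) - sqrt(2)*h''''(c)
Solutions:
 h(c) = C1 + C2*c + C3*c^2 + C4*exp(-3*sqrt(2)*c/2)


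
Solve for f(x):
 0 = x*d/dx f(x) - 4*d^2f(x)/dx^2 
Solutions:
 f(x) = C1 + C2*erfi(sqrt(2)*x/4)


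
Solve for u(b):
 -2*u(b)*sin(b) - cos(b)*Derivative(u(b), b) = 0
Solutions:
 u(b) = C1*cos(b)^2


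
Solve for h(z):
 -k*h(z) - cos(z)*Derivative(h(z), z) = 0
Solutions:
 h(z) = C1*exp(k*(log(sin(z) - 1) - log(sin(z) + 1))/2)


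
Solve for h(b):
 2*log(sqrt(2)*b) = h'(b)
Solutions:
 h(b) = C1 + 2*b*log(b) - 2*b + b*log(2)


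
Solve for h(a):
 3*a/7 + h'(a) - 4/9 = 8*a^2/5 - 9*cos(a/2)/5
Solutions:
 h(a) = C1 + 8*a^3/15 - 3*a^2/14 + 4*a/9 - 18*sin(a/2)/5


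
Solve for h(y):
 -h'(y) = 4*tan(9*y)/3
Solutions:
 h(y) = C1 + 4*log(cos(9*y))/27


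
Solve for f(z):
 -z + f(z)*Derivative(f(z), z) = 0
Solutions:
 f(z) = -sqrt(C1 + z^2)
 f(z) = sqrt(C1 + z^2)


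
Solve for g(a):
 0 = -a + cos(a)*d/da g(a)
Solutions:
 g(a) = C1 + Integral(a/cos(a), a)


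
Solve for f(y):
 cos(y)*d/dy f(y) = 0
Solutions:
 f(y) = C1


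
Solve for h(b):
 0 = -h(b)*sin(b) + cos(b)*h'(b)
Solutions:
 h(b) = C1/cos(b)


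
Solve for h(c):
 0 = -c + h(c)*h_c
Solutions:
 h(c) = -sqrt(C1 + c^2)
 h(c) = sqrt(C1 + c^2)


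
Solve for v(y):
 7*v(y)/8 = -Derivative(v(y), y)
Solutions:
 v(y) = C1*exp(-7*y/8)


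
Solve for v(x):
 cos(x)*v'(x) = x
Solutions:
 v(x) = C1 + Integral(x/cos(x), x)


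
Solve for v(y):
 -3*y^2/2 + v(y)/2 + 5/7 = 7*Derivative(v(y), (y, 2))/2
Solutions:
 v(y) = C1*exp(-sqrt(7)*y/7) + C2*exp(sqrt(7)*y/7) + 3*y^2 + 284/7


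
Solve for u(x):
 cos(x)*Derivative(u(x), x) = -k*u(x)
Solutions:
 u(x) = C1*exp(k*(log(sin(x) - 1) - log(sin(x) + 1))/2)


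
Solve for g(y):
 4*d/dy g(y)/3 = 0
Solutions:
 g(y) = C1


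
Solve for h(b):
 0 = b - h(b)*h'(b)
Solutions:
 h(b) = -sqrt(C1 + b^2)
 h(b) = sqrt(C1 + b^2)


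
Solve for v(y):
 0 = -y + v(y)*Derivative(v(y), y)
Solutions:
 v(y) = -sqrt(C1 + y^2)
 v(y) = sqrt(C1 + y^2)


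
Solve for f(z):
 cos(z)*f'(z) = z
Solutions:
 f(z) = C1 + Integral(z/cos(z), z)


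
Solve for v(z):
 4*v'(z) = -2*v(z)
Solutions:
 v(z) = C1*exp(-z/2)


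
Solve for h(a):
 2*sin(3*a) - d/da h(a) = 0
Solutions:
 h(a) = C1 - 2*cos(3*a)/3


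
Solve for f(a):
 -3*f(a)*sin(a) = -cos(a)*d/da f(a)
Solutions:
 f(a) = C1/cos(a)^3


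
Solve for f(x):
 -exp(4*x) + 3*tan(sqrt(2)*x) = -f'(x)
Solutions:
 f(x) = C1 + exp(4*x)/4 + 3*sqrt(2)*log(cos(sqrt(2)*x))/2


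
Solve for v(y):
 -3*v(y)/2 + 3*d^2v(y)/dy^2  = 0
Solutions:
 v(y) = C1*exp(-sqrt(2)*y/2) + C2*exp(sqrt(2)*y/2)


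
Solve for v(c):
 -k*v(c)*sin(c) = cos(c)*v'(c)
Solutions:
 v(c) = C1*exp(k*log(cos(c)))


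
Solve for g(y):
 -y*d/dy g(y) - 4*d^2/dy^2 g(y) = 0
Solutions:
 g(y) = C1 + C2*erf(sqrt(2)*y/4)


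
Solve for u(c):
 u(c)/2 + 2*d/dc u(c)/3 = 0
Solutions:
 u(c) = C1*exp(-3*c/4)


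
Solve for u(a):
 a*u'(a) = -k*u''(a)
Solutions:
 u(a) = C1 + C2*sqrt(k)*erf(sqrt(2)*a*sqrt(1/k)/2)


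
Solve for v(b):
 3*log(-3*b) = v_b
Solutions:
 v(b) = C1 + 3*b*log(-b) + 3*b*(-1 + log(3))


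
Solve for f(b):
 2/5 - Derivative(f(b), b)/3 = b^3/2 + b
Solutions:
 f(b) = C1 - 3*b^4/8 - 3*b^2/2 + 6*b/5


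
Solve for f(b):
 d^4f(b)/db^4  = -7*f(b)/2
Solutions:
 f(b) = (C1*sin(14^(1/4)*b/2) + C2*cos(14^(1/4)*b/2))*exp(-14^(1/4)*b/2) + (C3*sin(14^(1/4)*b/2) + C4*cos(14^(1/4)*b/2))*exp(14^(1/4)*b/2)


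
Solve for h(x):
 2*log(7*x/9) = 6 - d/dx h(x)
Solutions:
 h(x) = C1 - 2*x*log(x) + x*log(81/49) + 8*x


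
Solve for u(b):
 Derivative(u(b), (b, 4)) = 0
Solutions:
 u(b) = C1 + C2*b + C3*b^2 + C4*b^3


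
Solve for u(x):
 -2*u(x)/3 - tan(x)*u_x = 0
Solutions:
 u(x) = C1/sin(x)^(2/3)


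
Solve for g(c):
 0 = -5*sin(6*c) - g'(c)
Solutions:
 g(c) = C1 + 5*cos(6*c)/6


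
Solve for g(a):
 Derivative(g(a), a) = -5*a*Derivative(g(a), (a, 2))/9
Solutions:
 g(a) = C1 + C2/a^(4/5)


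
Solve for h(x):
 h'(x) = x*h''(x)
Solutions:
 h(x) = C1 + C2*x^2


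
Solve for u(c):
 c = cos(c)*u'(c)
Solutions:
 u(c) = C1 + Integral(c/cos(c), c)


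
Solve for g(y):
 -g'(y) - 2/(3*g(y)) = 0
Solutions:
 g(y) = -sqrt(C1 - 12*y)/3
 g(y) = sqrt(C1 - 12*y)/3


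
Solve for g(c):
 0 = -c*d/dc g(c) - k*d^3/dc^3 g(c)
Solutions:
 g(c) = C1 + Integral(C2*airyai(c*(-1/k)^(1/3)) + C3*airybi(c*(-1/k)^(1/3)), c)


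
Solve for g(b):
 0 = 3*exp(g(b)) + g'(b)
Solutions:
 g(b) = log(1/(C1 + 3*b))


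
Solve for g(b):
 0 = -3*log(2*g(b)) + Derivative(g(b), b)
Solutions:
 -Integral(1/(log(_y) + log(2)), (_y, g(b)))/3 = C1 - b


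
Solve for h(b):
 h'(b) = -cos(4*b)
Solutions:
 h(b) = C1 - sin(4*b)/4


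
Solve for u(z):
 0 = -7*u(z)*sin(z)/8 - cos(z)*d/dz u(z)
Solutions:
 u(z) = C1*cos(z)^(7/8)


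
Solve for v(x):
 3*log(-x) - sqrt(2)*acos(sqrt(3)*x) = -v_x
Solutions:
 v(x) = C1 - 3*x*log(-x) + 3*x + sqrt(2)*(x*acos(sqrt(3)*x) - sqrt(3)*sqrt(1 - 3*x^2)/3)


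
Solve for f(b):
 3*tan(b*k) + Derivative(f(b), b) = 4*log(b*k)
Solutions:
 f(b) = C1 + 4*b*log(b*k) - 4*b - 3*Piecewise((-log(cos(b*k))/k, Ne(k, 0)), (0, True))


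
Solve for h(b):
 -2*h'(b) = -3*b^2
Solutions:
 h(b) = C1 + b^3/2


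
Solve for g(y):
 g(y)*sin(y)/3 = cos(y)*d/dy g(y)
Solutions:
 g(y) = C1/cos(y)^(1/3)


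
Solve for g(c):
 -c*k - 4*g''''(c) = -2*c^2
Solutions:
 g(c) = C1 + C2*c + C3*c^2 + C4*c^3 + c^6/720 - c^5*k/480


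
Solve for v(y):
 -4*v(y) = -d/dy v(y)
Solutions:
 v(y) = C1*exp(4*y)


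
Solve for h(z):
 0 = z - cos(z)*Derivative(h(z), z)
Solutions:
 h(z) = C1 + Integral(z/cos(z), z)


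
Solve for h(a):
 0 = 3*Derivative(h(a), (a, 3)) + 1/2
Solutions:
 h(a) = C1 + C2*a + C3*a^2 - a^3/36


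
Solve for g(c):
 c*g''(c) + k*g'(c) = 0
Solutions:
 g(c) = C1 + c^(1 - re(k))*(C2*sin(log(c)*Abs(im(k))) + C3*cos(log(c)*im(k)))


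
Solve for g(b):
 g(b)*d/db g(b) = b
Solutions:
 g(b) = -sqrt(C1 + b^2)
 g(b) = sqrt(C1 + b^2)


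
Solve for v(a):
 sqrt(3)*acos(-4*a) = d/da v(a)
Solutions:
 v(a) = C1 + sqrt(3)*(a*acos(-4*a) + sqrt(1 - 16*a^2)/4)


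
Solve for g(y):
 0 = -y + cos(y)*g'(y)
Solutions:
 g(y) = C1 + Integral(y/cos(y), y)


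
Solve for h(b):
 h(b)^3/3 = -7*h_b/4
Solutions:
 h(b) = -sqrt(42)*sqrt(-1/(C1 - 4*b))/2
 h(b) = sqrt(42)*sqrt(-1/(C1 - 4*b))/2


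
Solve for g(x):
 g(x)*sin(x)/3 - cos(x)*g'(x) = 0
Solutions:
 g(x) = C1/cos(x)^(1/3)


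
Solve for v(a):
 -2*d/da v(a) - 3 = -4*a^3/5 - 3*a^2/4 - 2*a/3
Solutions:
 v(a) = C1 + a^4/10 + a^3/8 + a^2/6 - 3*a/2


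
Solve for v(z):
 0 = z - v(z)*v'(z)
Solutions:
 v(z) = -sqrt(C1 + z^2)
 v(z) = sqrt(C1 + z^2)


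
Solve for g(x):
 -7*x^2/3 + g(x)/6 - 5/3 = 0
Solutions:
 g(x) = 14*x^2 + 10


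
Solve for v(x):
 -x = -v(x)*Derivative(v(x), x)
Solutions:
 v(x) = -sqrt(C1 + x^2)
 v(x) = sqrt(C1 + x^2)


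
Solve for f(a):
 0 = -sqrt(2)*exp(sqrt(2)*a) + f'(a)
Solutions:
 f(a) = C1 + exp(sqrt(2)*a)


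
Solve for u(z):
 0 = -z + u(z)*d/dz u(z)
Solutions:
 u(z) = -sqrt(C1 + z^2)
 u(z) = sqrt(C1 + z^2)


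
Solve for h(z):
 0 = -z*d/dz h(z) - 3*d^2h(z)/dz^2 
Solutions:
 h(z) = C1 + C2*erf(sqrt(6)*z/6)


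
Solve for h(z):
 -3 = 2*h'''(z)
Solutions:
 h(z) = C1 + C2*z + C3*z^2 - z^3/4


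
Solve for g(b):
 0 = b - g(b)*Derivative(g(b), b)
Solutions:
 g(b) = -sqrt(C1 + b^2)
 g(b) = sqrt(C1 + b^2)


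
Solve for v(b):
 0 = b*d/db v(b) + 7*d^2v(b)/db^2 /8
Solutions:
 v(b) = C1 + C2*erf(2*sqrt(7)*b/7)


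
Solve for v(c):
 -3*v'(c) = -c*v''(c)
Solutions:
 v(c) = C1 + C2*c^4


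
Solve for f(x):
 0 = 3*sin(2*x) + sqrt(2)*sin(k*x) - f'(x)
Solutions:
 f(x) = C1 - 3*cos(2*x)/2 - sqrt(2)*cos(k*x)/k


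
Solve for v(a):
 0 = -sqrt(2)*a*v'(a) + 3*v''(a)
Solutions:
 v(a) = C1 + C2*erfi(2^(3/4)*sqrt(3)*a/6)


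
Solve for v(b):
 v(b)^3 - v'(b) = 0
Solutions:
 v(b) = -sqrt(2)*sqrt(-1/(C1 + b))/2
 v(b) = sqrt(2)*sqrt(-1/(C1 + b))/2


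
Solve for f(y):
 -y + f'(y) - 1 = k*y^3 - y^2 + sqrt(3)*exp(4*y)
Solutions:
 f(y) = C1 + k*y^4/4 - y^3/3 + y^2/2 + y + sqrt(3)*exp(4*y)/4


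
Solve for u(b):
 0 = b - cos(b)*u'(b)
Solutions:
 u(b) = C1 + Integral(b/cos(b), b)


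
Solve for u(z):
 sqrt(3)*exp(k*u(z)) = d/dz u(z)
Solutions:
 u(z) = Piecewise((log(-1/(C1*k + sqrt(3)*k*z))/k, Ne(k, 0)), (nan, True))
 u(z) = Piecewise((C1 + sqrt(3)*z, Eq(k, 0)), (nan, True))


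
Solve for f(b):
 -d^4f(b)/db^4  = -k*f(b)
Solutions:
 f(b) = C1*exp(-b*k^(1/4)) + C2*exp(b*k^(1/4)) + C3*exp(-I*b*k^(1/4)) + C4*exp(I*b*k^(1/4))


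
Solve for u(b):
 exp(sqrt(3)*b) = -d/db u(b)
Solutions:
 u(b) = C1 - sqrt(3)*exp(sqrt(3)*b)/3


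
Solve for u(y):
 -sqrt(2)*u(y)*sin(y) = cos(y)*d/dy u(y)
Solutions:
 u(y) = C1*cos(y)^(sqrt(2))


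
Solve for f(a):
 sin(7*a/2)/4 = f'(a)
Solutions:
 f(a) = C1 - cos(7*a/2)/14


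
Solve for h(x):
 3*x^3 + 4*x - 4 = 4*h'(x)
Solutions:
 h(x) = C1 + 3*x^4/16 + x^2/2 - x


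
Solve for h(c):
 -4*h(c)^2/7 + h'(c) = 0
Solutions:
 h(c) = -7/(C1 + 4*c)


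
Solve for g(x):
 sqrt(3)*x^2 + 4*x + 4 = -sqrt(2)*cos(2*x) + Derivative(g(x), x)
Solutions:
 g(x) = C1 + sqrt(3)*x^3/3 + 2*x^2 + 4*x + sqrt(2)*sin(2*x)/2


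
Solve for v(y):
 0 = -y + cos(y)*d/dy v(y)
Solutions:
 v(y) = C1 + Integral(y/cos(y), y)


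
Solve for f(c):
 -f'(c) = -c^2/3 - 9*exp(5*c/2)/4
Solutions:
 f(c) = C1 + c^3/9 + 9*exp(5*c/2)/10


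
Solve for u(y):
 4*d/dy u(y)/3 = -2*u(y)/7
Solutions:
 u(y) = C1*exp(-3*y/14)


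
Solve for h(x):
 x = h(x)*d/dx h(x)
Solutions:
 h(x) = -sqrt(C1 + x^2)
 h(x) = sqrt(C1 + x^2)


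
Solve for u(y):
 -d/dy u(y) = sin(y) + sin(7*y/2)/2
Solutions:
 u(y) = C1 + cos(y) + cos(7*y/2)/7


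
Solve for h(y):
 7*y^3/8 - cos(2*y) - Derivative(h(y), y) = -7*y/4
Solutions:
 h(y) = C1 + 7*y^4/32 + 7*y^2/8 - sin(2*y)/2


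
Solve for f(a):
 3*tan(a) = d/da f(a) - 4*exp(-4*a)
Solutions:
 f(a) = C1 + 3*log(tan(a)^2 + 1)/2 - exp(-4*a)


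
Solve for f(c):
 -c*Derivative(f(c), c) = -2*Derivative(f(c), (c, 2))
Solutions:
 f(c) = C1 + C2*erfi(c/2)


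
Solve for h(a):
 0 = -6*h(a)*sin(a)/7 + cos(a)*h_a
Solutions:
 h(a) = C1/cos(a)^(6/7)


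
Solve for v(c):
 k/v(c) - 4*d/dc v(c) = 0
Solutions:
 v(c) = -sqrt(C1 + 2*c*k)/2
 v(c) = sqrt(C1 + 2*c*k)/2


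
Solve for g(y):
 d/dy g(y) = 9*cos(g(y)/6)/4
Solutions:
 -9*y/4 - 3*log(sin(g(y)/6) - 1) + 3*log(sin(g(y)/6) + 1) = C1


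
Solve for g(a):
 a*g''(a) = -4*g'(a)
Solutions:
 g(a) = C1 + C2/a^3


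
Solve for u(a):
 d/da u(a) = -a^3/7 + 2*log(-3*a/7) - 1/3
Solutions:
 u(a) = C1 - a^4/28 + 2*a*log(-a) + a*(-2*log(7) - 7/3 + 2*log(3))


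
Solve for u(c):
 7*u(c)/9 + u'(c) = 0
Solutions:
 u(c) = C1*exp(-7*c/9)


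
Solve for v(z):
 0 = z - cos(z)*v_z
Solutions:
 v(z) = C1 + Integral(z/cos(z), z)


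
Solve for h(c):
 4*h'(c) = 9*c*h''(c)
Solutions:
 h(c) = C1 + C2*c^(13/9)


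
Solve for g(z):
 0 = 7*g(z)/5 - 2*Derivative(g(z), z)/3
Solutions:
 g(z) = C1*exp(21*z/10)


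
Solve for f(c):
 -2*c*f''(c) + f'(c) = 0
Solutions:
 f(c) = C1 + C2*c^(3/2)


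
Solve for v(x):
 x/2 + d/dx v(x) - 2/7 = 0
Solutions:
 v(x) = C1 - x^2/4 + 2*x/7


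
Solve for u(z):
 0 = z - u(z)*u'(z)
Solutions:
 u(z) = -sqrt(C1 + z^2)
 u(z) = sqrt(C1 + z^2)


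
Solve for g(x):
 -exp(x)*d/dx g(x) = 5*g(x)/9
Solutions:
 g(x) = C1*exp(5*exp(-x)/9)


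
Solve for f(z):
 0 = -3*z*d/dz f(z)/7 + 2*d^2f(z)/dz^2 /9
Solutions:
 f(z) = C1 + C2*erfi(3*sqrt(21)*z/14)


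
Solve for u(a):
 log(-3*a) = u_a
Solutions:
 u(a) = C1 + a*log(-a) + a*(-1 + log(3))


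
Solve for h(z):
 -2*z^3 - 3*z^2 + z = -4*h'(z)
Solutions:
 h(z) = C1 + z^4/8 + z^3/4 - z^2/8


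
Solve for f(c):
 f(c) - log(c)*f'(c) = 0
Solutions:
 f(c) = C1*exp(li(c))


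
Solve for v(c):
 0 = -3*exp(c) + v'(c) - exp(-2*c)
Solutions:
 v(c) = C1 + 3*exp(c) - exp(-2*c)/2


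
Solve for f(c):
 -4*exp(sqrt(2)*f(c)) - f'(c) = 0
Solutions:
 f(c) = sqrt(2)*(2*log(1/(C1 + 4*c)) - log(2))/4


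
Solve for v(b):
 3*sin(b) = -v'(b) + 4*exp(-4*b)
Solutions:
 v(b) = C1 + 3*cos(b) - exp(-4*b)


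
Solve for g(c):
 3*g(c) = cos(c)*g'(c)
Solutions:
 g(c) = C1*(sin(c) + 1)^(3/2)/(sin(c) - 1)^(3/2)


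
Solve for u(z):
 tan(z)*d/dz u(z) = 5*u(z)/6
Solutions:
 u(z) = C1*sin(z)^(5/6)


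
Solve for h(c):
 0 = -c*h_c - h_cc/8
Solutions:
 h(c) = C1 + C2*erf(2*c)


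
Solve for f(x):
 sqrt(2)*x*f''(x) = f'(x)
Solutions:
 f(x) = C1 + C2*x^(sqrt(2)/2 + 1)


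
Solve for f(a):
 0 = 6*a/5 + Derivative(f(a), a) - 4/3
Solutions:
 f(a) = C1 - 3*a^2/5 + 4*a/3


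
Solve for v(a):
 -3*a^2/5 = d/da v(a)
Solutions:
 v(a) = C1 - a^3/5


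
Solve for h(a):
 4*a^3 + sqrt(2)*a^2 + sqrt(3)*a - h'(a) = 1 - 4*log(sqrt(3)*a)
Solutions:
 h(a) = C1 + a^4 + sqrt(2)*a^3/3 + sqrt(3)*a^2/2 + 4*a*log(a) - 5*a + a*log(9)


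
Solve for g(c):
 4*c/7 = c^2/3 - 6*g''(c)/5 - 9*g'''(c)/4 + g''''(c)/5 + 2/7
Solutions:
 g(c) = C1 + C2*c + C3*exp(c*(45 - sqrt(2409))/8) + C4*exp(c*(45 + sqrt(2409))/8) + 5*c^4/216 - 85*c^3/336 + 38425*c^2/24192


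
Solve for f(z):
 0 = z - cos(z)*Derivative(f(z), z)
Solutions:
 f(z) = C1 + Integral(z/cos(z), z)


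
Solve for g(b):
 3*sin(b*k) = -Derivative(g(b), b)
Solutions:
 g(b) = C1 + 3*cos(b*k)/k


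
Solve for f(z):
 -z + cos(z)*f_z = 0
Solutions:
 f(z) = C1 + Integral(z/cos(z), z)


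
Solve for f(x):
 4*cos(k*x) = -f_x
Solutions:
 f(x) = C1 - 4*sin(k*x)/k


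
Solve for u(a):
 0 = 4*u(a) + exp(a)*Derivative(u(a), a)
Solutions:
 u(a) = C1*exp(4*exp(-a))


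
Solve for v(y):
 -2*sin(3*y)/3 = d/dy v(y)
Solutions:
 v(y) = C1 + 2*cos(3*y)/9


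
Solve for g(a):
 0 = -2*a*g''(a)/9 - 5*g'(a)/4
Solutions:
 g(a) = C1 + C2/a^(37/8)


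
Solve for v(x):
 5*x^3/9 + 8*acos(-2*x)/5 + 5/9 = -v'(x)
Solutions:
 v(x) = C1 - 5*x^4/36 - 8*x*acos(-2*x)/5 - 5*x/9 - 4*sqrt(1 - 4*x^2)/5


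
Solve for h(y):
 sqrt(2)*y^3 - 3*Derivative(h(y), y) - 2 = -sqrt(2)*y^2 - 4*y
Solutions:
 h(y) = C1 + sqrt(2)*y^4/12 + sqrt(2)*y^3/9 + 2*y^2/3 - 2*y/3


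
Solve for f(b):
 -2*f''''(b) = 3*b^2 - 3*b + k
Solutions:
 f(b) = C1 + C2*b + C3*b^2 + C4*b^3 - b^6/240 + b^5/80 - b^4*k/48


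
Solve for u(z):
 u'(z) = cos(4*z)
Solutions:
 u(z) = C1 + sin(4*z)/4


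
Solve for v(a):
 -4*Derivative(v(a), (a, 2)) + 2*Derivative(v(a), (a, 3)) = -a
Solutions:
 v(a) = C1 + C2*a + C3*exp(2*a) + a^3/24 + a^2/16


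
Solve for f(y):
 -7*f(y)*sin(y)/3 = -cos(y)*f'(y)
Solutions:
 f(y) = C1/cos(y)^(7/3)


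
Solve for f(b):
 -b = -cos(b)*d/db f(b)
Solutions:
 f(b) = C1 + Integral(b/cos(b), b)


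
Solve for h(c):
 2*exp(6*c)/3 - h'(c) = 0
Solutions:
 h(c) = C1 + exp(6*c)/9


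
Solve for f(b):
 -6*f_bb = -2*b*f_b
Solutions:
 f(b) = C1 + C2*erfi(sqrt(6)*b/6)


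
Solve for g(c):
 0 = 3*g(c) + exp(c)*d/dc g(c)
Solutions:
 g(c) = C1*exp(3*exp(-c))


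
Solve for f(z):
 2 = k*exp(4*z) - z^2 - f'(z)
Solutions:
 f(z) = C1 + k*exp(4*z)/4 - z^3/3 - 2*z


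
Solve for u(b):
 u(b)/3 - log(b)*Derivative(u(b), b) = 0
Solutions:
 u(b) = C1*exp(li(b)/3)


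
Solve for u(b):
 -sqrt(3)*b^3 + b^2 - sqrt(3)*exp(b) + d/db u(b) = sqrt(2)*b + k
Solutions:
 u(b) = C1 + sqrt(3)*b^4/4 - b^3/3 + sqrt(2)*b^2/2 + b*k + sqrt(3)*exp(b)


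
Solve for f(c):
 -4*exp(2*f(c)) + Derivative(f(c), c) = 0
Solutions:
 f(c) = log(-sqrt(-1/(C1 + 4*c))) - log(2)/2
 f(c) = log(-1/(C1 + 4*c))/2 - log(2)/2


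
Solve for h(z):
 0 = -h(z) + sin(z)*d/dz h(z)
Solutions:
 h(z) = C1*sqrt(cos(z) - 1)/sqrt(cos(z) + 1)


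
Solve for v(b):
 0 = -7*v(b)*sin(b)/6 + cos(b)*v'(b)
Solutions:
 v(b) = C1/cos(b)^(7/6)


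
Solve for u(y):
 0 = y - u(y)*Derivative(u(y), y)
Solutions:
 u(y) = -sqrt(C1 + y^2)
 u(y) = sqrt(C1 + y^2)


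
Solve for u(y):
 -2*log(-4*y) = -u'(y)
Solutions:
 u(y) = C1 + 2*y*log(-y) + 2*y*(-1 + 2*log(2))


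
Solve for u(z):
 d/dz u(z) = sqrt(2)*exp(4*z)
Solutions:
 u(z) = C1 + sqrt(2)*exp(4*z)/4


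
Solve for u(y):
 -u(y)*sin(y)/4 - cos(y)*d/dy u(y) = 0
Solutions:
 u(y) = C1*cos(y)^(1/4)


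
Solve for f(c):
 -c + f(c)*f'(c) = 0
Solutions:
 f(c) = -sqrt(C1 + c^2)
 f(c) = sqrt(C1 + c^2)


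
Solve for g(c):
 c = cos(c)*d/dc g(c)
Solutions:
 g(c) = C1 + Integral(c/cos(c), c)


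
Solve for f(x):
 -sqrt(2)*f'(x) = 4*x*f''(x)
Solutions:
 f(x) = C1 + C2*x^(1 - sqrt(2)/4)


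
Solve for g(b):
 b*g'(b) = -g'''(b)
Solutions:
 g(b) = C1 + Integral(C2*airyai(-b) + C3*airybi(-b), b)


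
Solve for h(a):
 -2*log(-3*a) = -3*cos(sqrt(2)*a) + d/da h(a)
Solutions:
 h(a) = C1 - 2*a*log(-a) - 2*a*log(3) + 2*a + 3*sqrt(2)*sin(sqrt(2)*a)/2


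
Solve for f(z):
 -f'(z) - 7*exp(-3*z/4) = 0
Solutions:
 f(z) = C1 + 28*exp(-3*z/4)/3


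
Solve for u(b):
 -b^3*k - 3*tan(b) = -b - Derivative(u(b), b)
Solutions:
 u(b) = C1 + b^4*k/4 - b^2/2 - 3*log(cos(b))


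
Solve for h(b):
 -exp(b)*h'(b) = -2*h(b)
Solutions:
 h(b) = C1*exp(-2*exp(-b))


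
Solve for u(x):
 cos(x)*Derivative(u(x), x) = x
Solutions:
 u(x) = C1 + Integral(x/cos(x), x)


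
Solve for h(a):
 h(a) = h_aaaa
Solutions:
 h(a) = C1*exp(-a) + C2*exp(a) + C3*sin(a) + C4*cos(a)


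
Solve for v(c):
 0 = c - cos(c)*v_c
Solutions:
 v(c) = C1 + Integral(c/cos(c), c)


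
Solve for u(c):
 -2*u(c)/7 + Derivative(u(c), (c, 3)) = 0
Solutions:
 u(c) = C3*exp(2^(1/3)*7^(2/3)*c/7) + (C1*sin(2^(1/3)*sqrt(3)*7^(2/3)*c/14) + C2*cos(2^(1/3)*sqrt(3)*7^(2/3)*c/14))*exp(-2^(1/3)*7^(2/3)*c/14)


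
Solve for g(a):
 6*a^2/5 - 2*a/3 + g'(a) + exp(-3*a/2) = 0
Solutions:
 g(a) = C1 - 2*a^3/5 + a^2/3 + 2*exp(-3*a/2)/3


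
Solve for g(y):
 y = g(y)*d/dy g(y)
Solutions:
 g(y) = -sqrt(C1 + y^2)
 g(y) = sqrt(C1 + y^2)


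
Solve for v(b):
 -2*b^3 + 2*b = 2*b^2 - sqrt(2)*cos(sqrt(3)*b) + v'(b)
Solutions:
 v(b) = C1 - b^4/2 - 2*b^3/3 + b^2 + sqrt(6)*sin(sqrt(3)*b)/3


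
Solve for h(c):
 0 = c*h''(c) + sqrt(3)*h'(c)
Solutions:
 h(c) = C1 + C2*c^(1 - sqrt(3))


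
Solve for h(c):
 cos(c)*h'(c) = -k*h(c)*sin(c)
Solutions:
 h(c) = C1*exp(k*log(cos(c)))


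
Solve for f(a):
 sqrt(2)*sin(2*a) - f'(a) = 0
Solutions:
 f(a) = C1 - sqrt(2)*cos(2*a)/2


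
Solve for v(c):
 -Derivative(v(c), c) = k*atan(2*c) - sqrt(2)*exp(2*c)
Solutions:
 v(c) = C1 - k*(c*atan(2*c) - log(4*c^2 + 1)/4) + sqrt(2)*exp(2*c)/2


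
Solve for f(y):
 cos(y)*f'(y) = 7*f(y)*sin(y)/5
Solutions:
 f(y) = C1/cos(y)^(7/5)


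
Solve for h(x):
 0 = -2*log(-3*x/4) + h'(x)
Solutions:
 h(x) = C1 + 2*x*log(-x) + 2*x*(-2*log(2) - 1 + log(3))


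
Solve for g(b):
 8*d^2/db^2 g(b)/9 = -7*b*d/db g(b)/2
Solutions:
 g(b) = C1 + C2*erf(3*sqrt(14)*b/8)


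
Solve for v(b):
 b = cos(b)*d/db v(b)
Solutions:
 v(b) = C1 + Integral(b/cos(b), b)


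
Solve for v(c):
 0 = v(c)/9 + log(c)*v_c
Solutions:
 v(c) = C1*exp(-li(c)/9)


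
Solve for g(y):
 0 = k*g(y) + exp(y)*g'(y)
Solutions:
 g(y) = C1*exp(k*exp(-y))


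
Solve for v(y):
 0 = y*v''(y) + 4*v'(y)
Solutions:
 v(y) = C1 + C2/y^3


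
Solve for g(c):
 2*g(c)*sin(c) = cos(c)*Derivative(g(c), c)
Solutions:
 g(c) = C1/cos(c)^2


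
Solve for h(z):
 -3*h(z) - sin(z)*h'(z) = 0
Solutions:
 h(z) = C1*(cos(z) + 1)^(3/2)/(cos(z) - 1)^(3/2)


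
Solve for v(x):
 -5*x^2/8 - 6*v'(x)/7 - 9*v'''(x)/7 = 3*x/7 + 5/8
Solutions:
 v(x) = C1 + C2*sin(sqrt(6)*x/3) + C3*cos(sqrt(6)*x/3) - 35*x^3/144 - x^2/4 + 35*x/24


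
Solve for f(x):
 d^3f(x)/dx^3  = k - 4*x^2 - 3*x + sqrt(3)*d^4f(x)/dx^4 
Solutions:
 f(x) = C1 + C2*x + C3*x^2 + C4*exp(sqrt(3)*x/3) - x^5/15 + x^4*(-8*sqrt(3) - 3)/24 + x^3*(k/6 - 4 - sqrt(3)/2)


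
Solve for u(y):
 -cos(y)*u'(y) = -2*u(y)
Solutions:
 u(y) = C1*(sin(y) + 1)/(sin(y) - 1)


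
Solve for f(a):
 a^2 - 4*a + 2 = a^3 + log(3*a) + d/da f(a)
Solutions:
 f(a) = C1 - a^4/4 + a^3/3 - 2*a^2 - a*log(a) - a*log(3) + 3*a


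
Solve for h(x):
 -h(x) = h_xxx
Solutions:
 h(x) = C3*exp(-x) + (C1*sin(sqrt(3)*x/2) + C2*cos(sqrt(3)*x/2))*exp(x/2)


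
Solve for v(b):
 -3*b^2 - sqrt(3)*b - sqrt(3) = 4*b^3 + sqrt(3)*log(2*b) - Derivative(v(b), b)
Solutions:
 v(b) = C1 + b^4 + b^3 + sqrt(3)*b^2/2 + sqrt(3)*b*log(b) + sqrt(3)*b*log(2)


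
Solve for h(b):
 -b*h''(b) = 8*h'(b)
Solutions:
 h(b) = C1 + C2/b^7


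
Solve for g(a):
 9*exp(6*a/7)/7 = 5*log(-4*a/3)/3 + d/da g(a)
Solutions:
 g(a) = C1 - 5*a*log(-a)/3 + 5*a*(-2*log(2) + 1 + log(3))/3 + 3*exp(6*a/7)/2


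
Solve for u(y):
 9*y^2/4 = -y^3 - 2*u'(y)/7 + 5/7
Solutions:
 u(y) = C1 - 7*y^4/8 - 21*y^3/8 + 5*y/2


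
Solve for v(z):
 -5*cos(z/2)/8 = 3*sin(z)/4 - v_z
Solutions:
 v(z) = C1 + 5*sin(z/2)/4 - 3*cos(z)/4


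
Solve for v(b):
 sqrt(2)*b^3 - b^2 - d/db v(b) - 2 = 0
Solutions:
 v(b) = C1 + sqrt(2)*b^4/4 - b^3/3 - 2*b


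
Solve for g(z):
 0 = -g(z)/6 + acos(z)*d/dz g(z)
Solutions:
 g(z) = C1*exp(Integral(1/acos(z), z)/6)


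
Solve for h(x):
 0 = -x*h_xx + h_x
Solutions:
 h(x) = C1 + C2*x^2


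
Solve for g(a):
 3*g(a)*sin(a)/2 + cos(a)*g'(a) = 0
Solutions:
 g(a) = C1*cos(a)^(3/2)


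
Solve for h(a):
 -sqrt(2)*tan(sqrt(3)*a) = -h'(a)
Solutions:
 h(a) = C1 - sqrt(6)*log(cos(sqrt(3)*a))/3


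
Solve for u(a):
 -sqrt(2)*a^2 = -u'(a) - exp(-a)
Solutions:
 u(a) = C1 + sqrt(2)*a^3/3 + exp(-a)


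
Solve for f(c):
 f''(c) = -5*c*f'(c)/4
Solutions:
 f(c) = C1 + C2*erf(sqrt(10)*c/4)


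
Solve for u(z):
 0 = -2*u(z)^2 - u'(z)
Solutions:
 u(z) = 1/(C1 + 2*z)


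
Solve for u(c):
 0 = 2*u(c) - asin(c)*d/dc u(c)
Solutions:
 u(c) = C1*exp(2*Integral(1/asin(c), c))


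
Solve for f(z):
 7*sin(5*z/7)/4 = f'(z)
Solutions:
 f(z) = C1 - 49*cos(5*z/7)/20


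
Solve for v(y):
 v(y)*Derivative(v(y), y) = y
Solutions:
 v(y) = -sqrt(C1 + y^2)
 v(y) = sqrt(C1 + y^2)


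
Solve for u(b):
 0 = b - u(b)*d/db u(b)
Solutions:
 u(b) = -sqrt(C1 + b^2)
 u(b) = sqrt(C1 + b^2)


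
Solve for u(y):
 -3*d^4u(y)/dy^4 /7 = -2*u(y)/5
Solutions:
 u(y) = C1*exp(-14^(1/4)*15^(3/4)*y/15) + C2*exp(14^(1/4)*15^(3/4)*y/15) + C3*sin(14^(1/4)*15^(3/4)*y/15) + C4*cos(14^(1/4)*15^(3/4)*y/15)


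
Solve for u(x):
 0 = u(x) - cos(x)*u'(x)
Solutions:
 u(x) = C1*sqrt(sin(x) + 1)/sqrt(sin(x) - 1)


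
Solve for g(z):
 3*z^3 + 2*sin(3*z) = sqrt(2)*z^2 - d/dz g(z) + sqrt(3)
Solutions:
 g(z) = C1 - 3*z^4/4 + sqrt(2)*z^3/3 + sqrt(3)*z + 2*cos(3*z)/3


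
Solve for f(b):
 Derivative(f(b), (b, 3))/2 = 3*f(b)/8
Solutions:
 f(b) = C3*exp(6^(1/3)*b/2) + (C1*sin(2^(1/3)*3^(5/6)*b/4) + C2*cos(2^(1/3)*3^(5/6)*b/4))*exp(-6^(1/3)*b/4)


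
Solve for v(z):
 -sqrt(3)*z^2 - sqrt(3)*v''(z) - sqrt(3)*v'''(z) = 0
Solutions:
 v(z) = C1 + C2*z + C3*exp(-z) - z^4/12 + z^3/3 - z^2


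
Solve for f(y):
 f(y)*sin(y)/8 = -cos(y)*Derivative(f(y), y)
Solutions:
 f(y) = C1*cos(y)^(1/8)


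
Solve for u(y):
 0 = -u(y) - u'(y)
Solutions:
 u(y) = C1*exp(-y)


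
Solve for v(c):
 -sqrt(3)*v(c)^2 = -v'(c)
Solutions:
 v(c) = -1/(C1 + sqrt(3)*c)


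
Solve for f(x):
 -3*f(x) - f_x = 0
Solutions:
 f(x) = C1*exp(-3*x)


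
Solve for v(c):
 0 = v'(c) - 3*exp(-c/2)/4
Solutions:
 v(c) = C1 - 3*exp(-c/2)/2


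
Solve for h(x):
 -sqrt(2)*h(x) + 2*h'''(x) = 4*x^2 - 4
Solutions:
 h(x) = C3*exp(2^(5/6)*x/2) - 2*sqrt(2)*x^2 + (C1*sin(2^(5/6)*sqrt(3)*x/4) + C2*cos(2^(5/6)*sqrt(3)*x/4))*exp(-2^(5/6)*x/4) + 2*sqrt(2)


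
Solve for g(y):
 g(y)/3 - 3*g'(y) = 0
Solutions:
 g(y) = C1*exp(y/9)


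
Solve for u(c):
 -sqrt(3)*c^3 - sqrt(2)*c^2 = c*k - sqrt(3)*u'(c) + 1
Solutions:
 u(c) = C1 + c^4/4 + sqrt(6)*c^3/9 + sqrt(3)*c^2*k/6 + sqrt(3)*c/3


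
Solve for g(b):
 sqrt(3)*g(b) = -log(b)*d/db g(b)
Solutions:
 g(b) = C1*exp(-sqrt(3)*li(b))


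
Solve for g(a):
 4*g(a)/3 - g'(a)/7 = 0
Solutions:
 g(a) = C1*exp(28*a/3)


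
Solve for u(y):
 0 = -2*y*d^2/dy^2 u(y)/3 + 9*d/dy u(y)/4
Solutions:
 u(y) = C1 + C2*y^(35/8)


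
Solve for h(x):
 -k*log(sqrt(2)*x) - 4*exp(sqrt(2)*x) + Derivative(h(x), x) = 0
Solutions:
 h(x) = C1 + k*x*log(x) + k*x*(-1 + log(2)/2) + 2*sqrt(2)*exp(sqrt(2)*x)


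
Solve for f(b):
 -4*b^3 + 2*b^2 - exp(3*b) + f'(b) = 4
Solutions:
 f(b) = C1 + b^4 - 2*b^3/3 + 4*b + exp(3*b)/3


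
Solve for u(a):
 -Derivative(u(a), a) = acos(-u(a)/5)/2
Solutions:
 Integral(1/acos(-_y/5), (_y, u(a))) = C1 - a/2


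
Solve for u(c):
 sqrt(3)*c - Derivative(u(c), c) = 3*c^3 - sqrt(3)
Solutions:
 u(c) = C1 - 3*c^4/4 + sqrt(3)*c^2/2 + sqrt(3)*c


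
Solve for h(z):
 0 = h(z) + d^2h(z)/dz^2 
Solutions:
 h(z) = C1*sin(z) + C2*cos(z)


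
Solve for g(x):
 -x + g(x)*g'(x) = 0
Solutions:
 g(x) = -sqrt(C1 + x^2)
 g(x) = sqrt(C1 + x^2)


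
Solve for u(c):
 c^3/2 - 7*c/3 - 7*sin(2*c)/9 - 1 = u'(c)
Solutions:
 u(c) = C1 + c^4/8 - 7*c^2/6 - c + 7*cos(2*c)/18


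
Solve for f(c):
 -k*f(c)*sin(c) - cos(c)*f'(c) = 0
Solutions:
 f(c) = C1*exp(k*log(cos(c)))


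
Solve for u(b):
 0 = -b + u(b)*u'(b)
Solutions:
 u(b) = -sqrt(C1 + b^2)
 u(b) = sqrt(C1 + b^2)


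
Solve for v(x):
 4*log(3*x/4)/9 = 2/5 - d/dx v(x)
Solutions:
 v(x) = C1 - 4*x*log(x)/9 - 4*x*log(3)/9 + 8*x*log(2)/9 + 38*x/45


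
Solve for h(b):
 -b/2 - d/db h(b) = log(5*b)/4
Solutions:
 h(b) = C1 - b^2/4 - b*log(b)/4 - b*log(5)/4 + b/4


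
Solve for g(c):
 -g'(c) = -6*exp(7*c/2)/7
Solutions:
 g(c) = C1 + 12*exp(7*c/2)/49


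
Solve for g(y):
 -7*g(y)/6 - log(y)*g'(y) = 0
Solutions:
 g(y) = C1*exp(-7*li(y)/6)


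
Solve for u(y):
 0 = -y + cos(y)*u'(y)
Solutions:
 u(y) = C1 + Integral(y/cos(y), y)


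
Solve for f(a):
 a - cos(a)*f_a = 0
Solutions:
 f(a) = C1 + Integral(a/cos(a), a)


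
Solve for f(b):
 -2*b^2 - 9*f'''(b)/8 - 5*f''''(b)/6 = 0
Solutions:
 f(b) = C1 + C2*b + C3*b^2 + C4*exp(-27*b/20) - 4*b^5/135 + 80*b^4/729 - 6400*b^3/19683


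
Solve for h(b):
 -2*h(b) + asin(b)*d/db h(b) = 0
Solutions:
 h(b) = C1*exp(2*Integral(1/asin(b), b))


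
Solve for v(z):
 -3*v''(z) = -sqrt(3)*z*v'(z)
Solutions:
 v(z) = C1 + C2*erfi(sqrt(2)*3^(3/4)*z/6)


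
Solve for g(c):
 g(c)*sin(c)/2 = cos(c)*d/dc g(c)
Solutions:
 g(c) = C1/sqrt(cos(c))


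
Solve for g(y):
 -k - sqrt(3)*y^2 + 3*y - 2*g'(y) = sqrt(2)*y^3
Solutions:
 g(y) = C1 - k*y/2 - sqrt(2)*y^4/8 - sqrt(3)*y^3/6 + 3*y^2/4


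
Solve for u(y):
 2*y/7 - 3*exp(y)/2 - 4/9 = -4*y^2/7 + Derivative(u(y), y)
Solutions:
 u(y) = C1 + 4*y^3/21 + y^2/7 - 4*y/9 - 3*exp(y)/2


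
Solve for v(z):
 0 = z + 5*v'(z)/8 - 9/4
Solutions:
 v(z) = C1 - 4*z^2/5 + 18*z/5


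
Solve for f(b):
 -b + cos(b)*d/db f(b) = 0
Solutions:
 f(b) = C1 + Integral(b/cos(b), b)


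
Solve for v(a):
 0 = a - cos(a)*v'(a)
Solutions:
 v(a) = C1 + Integral(a/cos(a), a)


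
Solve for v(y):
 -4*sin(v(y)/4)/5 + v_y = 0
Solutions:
 -4*y/5 + 2*log(cos(v(y)/4) - 1) - 2*log(cos(v(y)/4) + 1) = C1


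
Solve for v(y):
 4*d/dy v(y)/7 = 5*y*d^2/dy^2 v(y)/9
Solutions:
 v(y) = C1 + C2*y^(71/35)


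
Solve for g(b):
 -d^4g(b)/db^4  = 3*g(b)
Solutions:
 g(b) = (C1*sin(sqrt(2)*3^(1/4)*b/2) + C2*cos(sqrt(2)*3^(1/4)*b/2))*exp(-sqrt(2)*3^(1/4)*b/2) + (C3*sin(sqrt(2)*3^(1/4)*b/2) + C4*cos(sqrt(2)*3^(1/4)*b/2))*exp(sqrt(2)*3^(1/4)*b/2)


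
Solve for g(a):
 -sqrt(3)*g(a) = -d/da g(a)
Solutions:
 g(a) = C1*exp(sqrt(3)*a)


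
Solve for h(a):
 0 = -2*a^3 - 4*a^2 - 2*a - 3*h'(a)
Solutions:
 h(a) = C1 - a^4/6 - 4*a^3/9 - a^2/3


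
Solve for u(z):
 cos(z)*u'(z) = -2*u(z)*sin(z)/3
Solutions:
 u(z) = C1*cos(z)^(2/3)


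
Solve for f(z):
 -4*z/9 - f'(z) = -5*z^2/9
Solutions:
 f(z) = C1 + 5*z^3/27 - 2*z^2/9


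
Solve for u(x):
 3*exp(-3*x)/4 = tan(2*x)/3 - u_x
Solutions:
 u(x) = C1 + log(tan(2*x)^2 + 1)/12 + exp(-3*x)/4


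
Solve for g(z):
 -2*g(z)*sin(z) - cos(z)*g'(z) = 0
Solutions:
 g(z) = C1*cos(z)^2


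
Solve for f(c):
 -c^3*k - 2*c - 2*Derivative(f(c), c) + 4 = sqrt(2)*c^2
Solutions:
 f(c) = C1 - c^4*k/8 - sqrt(2)*c^3/6 - c^2/2 + 2*c


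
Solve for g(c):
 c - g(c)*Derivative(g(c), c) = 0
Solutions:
 g(c) = -sqrt(C1 + c^2)
 g(c) = sqrt(C1 + c^2)


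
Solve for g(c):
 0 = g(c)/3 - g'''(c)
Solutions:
 g(c) = C3*exp(3^(2/3)*c/3) + (C1*sin(3^(1/6)*c/2) + C2*cos(3^(1/6)*c/2))*exp(-3^(2/3)*c/6)


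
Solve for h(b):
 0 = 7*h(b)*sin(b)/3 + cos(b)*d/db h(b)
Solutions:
 h(b) = C1*cos(b)^(7/3)


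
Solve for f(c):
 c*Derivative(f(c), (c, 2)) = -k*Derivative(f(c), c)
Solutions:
 f(c) = C1 + c^(1 - re(k))*(C2*sin(log(c)*Abs(im(k))) + C3*cos(log(c)*im(k)))


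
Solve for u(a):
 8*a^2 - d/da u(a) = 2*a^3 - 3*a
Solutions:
 u(a) = C1 - a^4/2 + 8*a^3/3 + 3*a^2/2


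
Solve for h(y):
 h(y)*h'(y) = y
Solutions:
 h(y) = -sqrt(C1 + y^2)
 h(y) = sqrt(C1 + y^2)


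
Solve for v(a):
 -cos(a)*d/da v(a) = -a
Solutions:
 v(a) = C1 + Integral(a/cos(a), a)


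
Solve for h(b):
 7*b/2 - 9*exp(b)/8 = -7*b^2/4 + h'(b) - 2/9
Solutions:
 h(b) = C1 + 7*b^3/12 + 7*b^2/4 + 2*b/9 - 9*exp(b)/8


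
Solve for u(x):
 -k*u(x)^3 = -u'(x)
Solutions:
 u(x) = -sqrt(2)*sqrt(-1/(C1 + k*x))/2
 u(x) = sqrt(2)*sqrt(-1/(C1 + k*x))/2


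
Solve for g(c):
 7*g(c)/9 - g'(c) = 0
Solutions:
 g(c) = C1*exp(7*c/9)


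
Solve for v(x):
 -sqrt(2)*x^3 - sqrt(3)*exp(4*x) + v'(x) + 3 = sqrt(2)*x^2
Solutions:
 v(x) = C1 + sqrt(2)*x^4/4 + sqrt(2)*x^3/3 - 3*x + sqrt(3)*exp(4*x)/4


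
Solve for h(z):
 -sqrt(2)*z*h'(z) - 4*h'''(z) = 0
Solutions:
 h(z) = C1 + Integral(C2*airyai(-sqrt(2)*z/2) + C3*airybi(-sqrt(2)*z/2), z)


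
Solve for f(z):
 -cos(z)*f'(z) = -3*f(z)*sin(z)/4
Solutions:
 f(z) = C1/cos(z)^(3/4)


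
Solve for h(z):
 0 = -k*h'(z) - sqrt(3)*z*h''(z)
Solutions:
 h(z) = C1 + z^(-sqrt(3)*re(k)/3 + 1)*(C2*sin(sqrt(3)*log(z)*Abs(im(k))/3) + C3*cos(sqrt(3)*log(z)*im(k)/3))


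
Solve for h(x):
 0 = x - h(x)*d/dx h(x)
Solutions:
 h(x) = -sqrt(C1 + x^2)
 h(x) = sqrt(C1 + x^2)


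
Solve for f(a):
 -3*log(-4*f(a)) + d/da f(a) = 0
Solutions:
 -Integral(1/(log(-_y) + 2*log(2)), (_y, f(a)))/3 = C1 - a


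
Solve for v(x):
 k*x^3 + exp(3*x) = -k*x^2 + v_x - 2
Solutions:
 v(x) = C1 + k*x^4/4 + k*x^3/3 + 2*x + exp(3*x)/3


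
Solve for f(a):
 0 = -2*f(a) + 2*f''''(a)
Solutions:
 f(a) = C1*exp(-a) + C2*exp(a) + C3*sin(a) + C4*cos(a)


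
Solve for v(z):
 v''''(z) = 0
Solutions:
 v(z) = C1 + C2*z + C3*z^2 + C4*z^3


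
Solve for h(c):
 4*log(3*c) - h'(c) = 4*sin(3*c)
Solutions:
 h(c) = C1 + 4*c*log(c) - 4*c + 4*c*log(3) + 4*cos(3*c)/3


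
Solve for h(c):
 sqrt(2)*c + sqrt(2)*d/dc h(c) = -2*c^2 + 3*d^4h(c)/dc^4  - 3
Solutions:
 h(c) = C1 + C4*exp(2^(1/6)*3^(2/3)*c/3) - sqrt(2)*c^3/3 - c^2/2 - 3*sqrt(2)*c/2 + (C2*sin(6^(1/6)*c/2) + C3*cos(6^(1/6)*c/2))*exp(-2^(1/6)*3^(2/3)*c/6)


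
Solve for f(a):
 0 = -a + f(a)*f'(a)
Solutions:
 f(a) = -sqrt(C1 + a^2)
 f(a) = sqrt(C1 + a^2)


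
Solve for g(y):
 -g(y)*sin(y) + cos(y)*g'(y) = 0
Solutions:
 g(y) = C1/cos(y)


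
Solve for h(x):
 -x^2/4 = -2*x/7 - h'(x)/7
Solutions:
 h(x) = C1 + 7*x^3/12 - x^2


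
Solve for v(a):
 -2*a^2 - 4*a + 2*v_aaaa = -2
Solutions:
 v(a) = C1 + C2*a + C3*a^2 + C4*a^3 + a^6/360 + a^5/60 - a^4/24


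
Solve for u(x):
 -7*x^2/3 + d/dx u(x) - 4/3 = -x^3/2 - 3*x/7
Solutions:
 u(x) = C1 - x^4/8 + 7*x^3/9 - 3*x^2/14 + 4*x/3


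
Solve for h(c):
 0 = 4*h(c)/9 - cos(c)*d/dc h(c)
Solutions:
 h(c) = C1*(sin(c) + 1)^(2/9)/(sin(c) - 1)^(2/9)


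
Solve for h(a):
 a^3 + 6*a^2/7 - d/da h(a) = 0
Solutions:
 h(a) = C1 + a^4/4 + 2*a^3/7


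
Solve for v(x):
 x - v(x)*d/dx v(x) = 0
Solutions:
 v(x) = -sqrt(C1 + x^2)
 v(x) = sqrt(C1 + x^2)


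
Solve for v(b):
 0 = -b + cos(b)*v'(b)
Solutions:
 v(b) = C1 + Integral(b/cos(b), b)


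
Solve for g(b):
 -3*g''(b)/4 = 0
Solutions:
 g(b) = C1 + C2*b


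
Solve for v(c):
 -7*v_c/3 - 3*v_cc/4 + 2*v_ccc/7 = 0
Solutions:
 v(c) = C1 + C2*exp(7*c*(9 - sqrt(465))/48) + C3*exp(7*c*(9 + sqrt(465))/48)


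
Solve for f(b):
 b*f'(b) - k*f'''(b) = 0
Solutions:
 f(b) = C1 + Integral(C2*airyai(b*(1/k)^(1/3)) + C3*airybi(b*(1/k)^(1/3)), b)


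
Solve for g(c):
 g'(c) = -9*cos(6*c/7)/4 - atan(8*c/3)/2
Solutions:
 g(c) = C1 - c*atan(8*c/3)/2 + 3*log(64*c^2 + 9)/32 - 21*sin(6*c/7)/8


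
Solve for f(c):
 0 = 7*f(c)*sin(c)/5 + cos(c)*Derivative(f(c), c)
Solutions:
 f(c) = C1*cos(c)^(7/5)


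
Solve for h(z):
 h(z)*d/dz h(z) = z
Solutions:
 h(z) = -sqrt(C1 + z^2)
 h(z) = sqrt(C1 + z^2)


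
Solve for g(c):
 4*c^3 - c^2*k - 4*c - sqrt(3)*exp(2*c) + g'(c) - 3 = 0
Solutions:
 g(c) = C1 - c^4 + c^3*k/3 + 2*c^2 + 3*c + sqrt(3)*exp(2*c)/2


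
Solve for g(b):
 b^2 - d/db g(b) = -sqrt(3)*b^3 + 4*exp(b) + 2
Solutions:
 g(b) = C1 + sqrt(3)*b^4/4 + b^3/3 - 2*b - 4*exp(b)


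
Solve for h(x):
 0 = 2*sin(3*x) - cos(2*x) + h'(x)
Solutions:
 h(x) = C1 + sin(2*x)/2 + 2*cos(3*x)/3


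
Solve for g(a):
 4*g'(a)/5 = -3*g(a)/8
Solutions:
 g(a) = C1*exp(-15*a/32)


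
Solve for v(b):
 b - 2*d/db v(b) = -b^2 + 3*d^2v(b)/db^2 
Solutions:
 v(b) = C1 + C2*exp(-2*b/3) + b^3/6 - b^2/2 + 3*b/2


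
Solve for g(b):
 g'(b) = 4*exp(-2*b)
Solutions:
 g(b) = C1 - 2*exp(-2*b)


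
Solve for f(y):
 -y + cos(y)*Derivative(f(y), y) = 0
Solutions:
 f(y) = C1 + Integral(y/cos(y), y)


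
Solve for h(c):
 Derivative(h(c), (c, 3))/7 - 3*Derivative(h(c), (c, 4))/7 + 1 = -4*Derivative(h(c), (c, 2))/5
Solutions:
 h(c) = C1 + C2*c + C3*exp(c*(5 - sqrt(1705))/30) + C4*exp(c*(5 + sqrt(1705))/30) - 5*c^2/8


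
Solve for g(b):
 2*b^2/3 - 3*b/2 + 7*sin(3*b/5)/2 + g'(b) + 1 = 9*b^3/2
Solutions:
 g(b) = C1 + 9*b^4/8 - 2*b^3/9 + 3*b^2/4 - b + 35*cos(3*b/5)/6


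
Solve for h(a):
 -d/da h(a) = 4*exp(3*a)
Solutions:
 h(a) = C1 - 4*exp(3*a)/3


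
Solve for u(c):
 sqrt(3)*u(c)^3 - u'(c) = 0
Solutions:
 u(c) = -sqrt(2)*sqrt(-1/(C1 + sqrt(3)*c))/2
 u(c) = sqrt(2)*sqrt(-1/(C1 + sqrt(3)*c))/2


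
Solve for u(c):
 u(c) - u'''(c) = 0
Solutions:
 u(c) = C3*exp(c) + (C1*sin(sqrt(3)*c/2) + C2*cos(sqrt(3)*c/2))*exp(-c/2)


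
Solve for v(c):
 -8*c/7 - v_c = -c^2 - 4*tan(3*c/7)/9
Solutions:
 v(c) = C1 + c^3/3 - 4*c^2/7 - 28*log(cos(3*c/7))/27


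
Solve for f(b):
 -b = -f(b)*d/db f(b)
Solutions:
 f(b) = -sqrt(C1 + b^2)
 f(b) = sqrt(C1 + b^2)


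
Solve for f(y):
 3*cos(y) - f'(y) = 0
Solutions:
 f(y) = C1 + 3*sin(y)


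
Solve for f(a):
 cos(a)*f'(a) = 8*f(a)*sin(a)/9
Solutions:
 f(a) = C1/cos(a)^(8/9)


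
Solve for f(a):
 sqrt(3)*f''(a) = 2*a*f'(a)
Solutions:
 f(a) = C1 + C2*erfi(3^(3/4)*a/3)


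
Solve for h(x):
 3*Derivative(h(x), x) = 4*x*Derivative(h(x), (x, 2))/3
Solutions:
 h(x) = C1 + C2*x^(13/4)


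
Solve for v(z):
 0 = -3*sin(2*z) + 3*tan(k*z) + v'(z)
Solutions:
 v(z) = C1 - 3*Piecewise((-log(cos(k*z))/k, Ne(k, 0)), (0, True)) - 3*cos(2*z)/2


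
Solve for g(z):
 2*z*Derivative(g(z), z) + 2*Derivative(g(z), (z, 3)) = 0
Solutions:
 g(z) = C1 + Integral(C2*airyai(-z) + C3*airybi(-z), z)


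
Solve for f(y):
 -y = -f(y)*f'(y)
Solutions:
 f(y) = -sqrt(C1 + y^2)
 f(y) = sqrt(C1 + y^2)


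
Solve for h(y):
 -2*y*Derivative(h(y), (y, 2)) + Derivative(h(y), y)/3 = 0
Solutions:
 h(y) = C1 + C2*y^(7/6)


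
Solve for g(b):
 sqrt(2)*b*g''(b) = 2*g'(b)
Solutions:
 g(b) = C1 + C2*b^(1 + sqrt(2))


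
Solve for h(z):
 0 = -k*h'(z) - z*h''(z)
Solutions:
 h(z) = C1 + z^(1 - re(k))*(C2*sin(log(z)*Abs(im(k))) + C3*cos(log(z)*im(k)))


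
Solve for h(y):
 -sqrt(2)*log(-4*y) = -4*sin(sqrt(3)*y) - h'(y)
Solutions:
 h(y) = C1 + sqrt(2)*y*(log(-y) - 1) + 2*sqrt(2)*y*log(2) + 4*sqrt(3)*cos(sqrt(3)*y)/3
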